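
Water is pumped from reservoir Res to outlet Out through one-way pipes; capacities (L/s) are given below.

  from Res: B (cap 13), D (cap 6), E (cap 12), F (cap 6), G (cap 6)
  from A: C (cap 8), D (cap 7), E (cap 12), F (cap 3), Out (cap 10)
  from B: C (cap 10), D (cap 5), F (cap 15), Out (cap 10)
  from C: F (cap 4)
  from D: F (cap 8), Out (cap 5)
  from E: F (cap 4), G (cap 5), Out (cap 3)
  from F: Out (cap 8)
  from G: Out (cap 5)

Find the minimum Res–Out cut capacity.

31

Augment Res→B→Out: bottleneck 10, flow now 10.
Augment Res→D→Out: bottleneck 5, flow now 15.
Augment Res→E→Out: bottleneck 3, flow now 18.
Augment Res→F→Out: bottleneck 6, flow now 24.
Augment Res→G→Out: bottleneck 5, flow now 29.
Augment Res→B→F→Out: bottleneck 2, flow now 31.
No augmenting path remains; maximum flow = 31.
By max-flow min-cut, the minimum cut capacity equals the max flow.
In the residual graph, reachable from Res: {Res, B, C, D, E, F, G}.
Min-cut edges: B→Out (10), D→Out (5), E→Out (3), F→Out (8), G→Out (5); capacity 10 + 5 + 3 + 8 + 5 = 31.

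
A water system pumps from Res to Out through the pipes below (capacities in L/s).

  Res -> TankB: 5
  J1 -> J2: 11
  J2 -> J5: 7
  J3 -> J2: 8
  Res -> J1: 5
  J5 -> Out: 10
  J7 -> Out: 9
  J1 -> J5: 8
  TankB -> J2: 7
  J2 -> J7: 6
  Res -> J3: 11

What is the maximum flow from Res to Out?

Augment Res→J1→J5→Out: bottleneck 5, flow now 5.
Augment Res→TankB→J2→J7→Out: bottleneck 5, flow now 10.
Augment Res→J3→J2→J7→Out: bottleneck 1, flow now 11.
Augment Res→J3→J2→J5→Out: bottleneck 5, flow now 16.
No augmenting path remains; maximum flow = 16.
In the residual graph, reachable from Res: {Res, TankB, J1, J3, J2, J5}.
Min-cut edges: J2→J7 (6), J5→Out (10); capacity 6 + 10 = 16.
This cut is saturated, so no flow can exceed 16.

16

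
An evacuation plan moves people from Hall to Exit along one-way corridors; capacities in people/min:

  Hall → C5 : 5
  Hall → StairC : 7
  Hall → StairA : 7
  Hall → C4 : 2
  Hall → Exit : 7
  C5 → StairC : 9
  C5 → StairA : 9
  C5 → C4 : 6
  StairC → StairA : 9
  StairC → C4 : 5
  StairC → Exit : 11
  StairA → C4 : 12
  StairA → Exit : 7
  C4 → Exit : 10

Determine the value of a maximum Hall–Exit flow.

Augment Hall→Exit: bottleneck 7, flow now 7.
Augment Hall→StairC→Exit: bottleneck 7, flow now 14.
Augment Hall→StairA→Exit: bottleneck 7, flow now 21.
Augment Hall→C4→Exit: bottleneck 2, flow now 23.
Augment Hall→C5→StairC→Exit: bottleneck 4, flow now 27.
Augment Hall→C5→C4→Exit: bottleneck 1, flow now 28.
No augmenting path remains; maximum flow = 28.
In the residual graph, reachable from Hall: {Hall}.
Min-cut edges: Hall→C5 (5), Hall→StairC (7), Hall→StairA (7), Hall→C4 (2), Hall→Exit (7); capacity 5 + 7 + 7 + 2 + 7 = 28.
This cut is saturated, so no flow can exceed 28.

28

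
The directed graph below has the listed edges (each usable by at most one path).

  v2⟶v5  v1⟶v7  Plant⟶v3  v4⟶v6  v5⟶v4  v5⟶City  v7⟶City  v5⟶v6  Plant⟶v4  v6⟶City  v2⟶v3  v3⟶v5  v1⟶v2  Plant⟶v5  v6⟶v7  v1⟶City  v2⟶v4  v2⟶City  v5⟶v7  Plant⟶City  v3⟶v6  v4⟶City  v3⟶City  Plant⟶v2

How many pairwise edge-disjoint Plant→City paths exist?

5

Assign every edge capacity 1; by Menger, the answer equals the max flow.
Path Plant→City (+1); total 1.
Path Plant→v2→City (+1); total 2.
Path Plant→v3→City (+1); total 3.
Path Plant→v4→City (+1); total 4.
Path Plant→v5→City (+1); total 5.
No residual Plant→City path; max flow = 5.
Certifying cut of size 5: {Plant→City, Plant→v2, Plant→v3, Plant→v4, Plant→v5}.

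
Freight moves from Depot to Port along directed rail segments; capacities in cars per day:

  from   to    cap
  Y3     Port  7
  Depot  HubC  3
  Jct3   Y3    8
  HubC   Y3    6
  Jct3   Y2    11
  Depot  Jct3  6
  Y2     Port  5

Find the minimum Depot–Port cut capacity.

9

Augment Depot→Jct3→Y3→Port: bottleneck 6, flow now 6.
Augment Depot→HubC→Y3→Port: bottleneck 1, flow now 7.
Augment Depot→HubC→Y3→Jct3→Y2→Port: bottleneck 2, flow now 9. (uses reverse residual edge)
No augmenting path remains; maximum flow = 9.
By max-flow min-cut, the minimum cut capacity equals the max flow.
In the residual graph, reachable from Depot: {Depot}.
Min-cut edges: Depot→Jct3 (6), Depot→HubC (3); capacity 6 + 3 = 9.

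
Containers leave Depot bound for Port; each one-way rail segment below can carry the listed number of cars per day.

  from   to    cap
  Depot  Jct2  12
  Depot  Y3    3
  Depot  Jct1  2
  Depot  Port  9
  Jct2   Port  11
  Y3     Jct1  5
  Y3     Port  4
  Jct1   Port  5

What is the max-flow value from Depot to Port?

Augment Depot→Port: bottleneck 9, flow now 9.
Augment Depot→Jct2→Port: bottleneck 11, flow now 20.
Augment Depot→Y3→Port: bottleneck 3, flow now 23.
Augment Depot→Jct1→Port: bottleneck 2, flow now 25.
No augmenting path remains; maximum flow = 25.
In the residual graph, reachable from Depot: {Depot, Jct2}.
Min-cut edges: Depot→Y3 (3), Depot→Jct1 (2), Depot→Port (9), Jct2→Port (11); capacity 3 + 2 + 9 + 11 = 25.
This cut is saturated, so no flow can exceed 25.

25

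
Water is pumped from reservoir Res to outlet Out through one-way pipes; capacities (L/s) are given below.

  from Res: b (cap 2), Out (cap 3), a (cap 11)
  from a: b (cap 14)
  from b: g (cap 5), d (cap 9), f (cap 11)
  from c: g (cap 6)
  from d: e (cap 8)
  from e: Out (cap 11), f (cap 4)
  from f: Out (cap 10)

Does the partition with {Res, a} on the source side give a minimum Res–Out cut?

Given cut capacity: 2 + 3 + 14 = 19.
Augment Res→Out: bottleneck 3, flow now 3.
Augment Res→b→f→Out: bottleneck 2, flow now 5.
Augment Res→a→b→f→Out: bottleneck 8, flow now 13.
Augment Res→a→b→d→e→Out: bottleneck 3, flow now 16.
No augmenting path remains; maximum flow = 16.
In the residual graph, reachable from Res: {Res}.
Min-cut edges: Res→a (11), Res→b (2), Res→Out (3); capacity 11 + 2 + 3 = 16.
Cut capacity 19 exceeds the max flow 16, so it is not minimum.

No — its capacity is 19, but the minimum cut has capacity 16.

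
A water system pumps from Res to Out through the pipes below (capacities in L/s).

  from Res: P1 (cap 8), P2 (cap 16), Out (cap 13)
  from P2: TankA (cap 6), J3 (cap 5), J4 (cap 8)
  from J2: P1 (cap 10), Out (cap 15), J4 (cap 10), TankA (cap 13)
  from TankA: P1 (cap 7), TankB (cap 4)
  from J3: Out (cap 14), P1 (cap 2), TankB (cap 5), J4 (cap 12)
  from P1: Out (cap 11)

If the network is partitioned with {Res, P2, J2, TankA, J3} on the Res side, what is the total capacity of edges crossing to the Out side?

Edges leaving {Res, P2, J2, TankA, J3}: Res→P1 (8), Res→Out (13), P2→J4 (8), J2→P1 (10), J2→J4 (10), J2→Out (15), TankA→P1 (7), TankA→TankB (4), J3→P1 (2), J3→J4 (12), J3→TankB (5), J3→Out (14).
Cut capacity = 8 + 13 + 8 + 10 + 10 + 15 + 7 + 4 + 2 + 12 + 5 + 14 = 108.

108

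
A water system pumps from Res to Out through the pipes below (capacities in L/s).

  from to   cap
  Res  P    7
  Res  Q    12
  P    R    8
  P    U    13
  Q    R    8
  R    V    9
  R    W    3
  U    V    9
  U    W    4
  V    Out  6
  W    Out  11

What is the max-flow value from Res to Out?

Augment Res→P→R→V→Out: bottleneck 6, flow now 6.
Augment Res→P→R→W→Out: bottleneck 1, flow now 7.
Augment Res→Q→R→W→Out: bottleneck 2, flow now 9.
Augment Res→Q→R→P→U→W→Out: bottleneck 4, flow now 13. (uses reverse residual edge)
No augmenting path remains; maximum flow = 13.
In the residual graph, reachable from Res: {Res, P, Q, R, U, V}.
Min-cut edges: R→W (3), U→W (4), V→Out (6); capacity 3 + 4 + 6 = 13.
This cut is saturated, so no flow can exceed 13.

13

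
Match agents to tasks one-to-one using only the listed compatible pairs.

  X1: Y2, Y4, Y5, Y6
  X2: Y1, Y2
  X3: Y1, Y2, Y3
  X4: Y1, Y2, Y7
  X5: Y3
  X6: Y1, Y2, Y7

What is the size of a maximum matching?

Unit-capacity flow: source→left, listed edges, right→sink; max matching = max flow.
Augmenting path X1→Y2 (+1); matched 1.
Augmenting path X2→Y1 (+1); matched 2.
Augmenting path X3→Y3 (+1); matched 3.
Augmenting path X4→Y7 (+1); matched 4.
Augmenting path X6→Y2→X1→Y4 (+1); matched 5.
No augmenting path remains; maximum matching = 5.
König certificate: {X1, Y1, Y2, Y3, Y7} is a vertex cover of size 5 (every listed pair touches it), so no matching can be larger.

5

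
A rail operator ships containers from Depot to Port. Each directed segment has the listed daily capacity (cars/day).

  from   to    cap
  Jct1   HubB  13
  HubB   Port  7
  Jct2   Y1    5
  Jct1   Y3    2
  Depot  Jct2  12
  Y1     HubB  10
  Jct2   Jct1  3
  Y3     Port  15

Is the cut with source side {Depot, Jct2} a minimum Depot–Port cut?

Given cut capacity: 5 + 3 = 8.
Augment Depot→Jct2→Y1→HubB→Port: bottleneck 5, flow now 5.
Augment Depot→Jct2→Jct1→Y3→Port: bottleneck 2, flow now 7.
Augment Depot→Jct2→Jct1→HubB→Port: bottleneck 1, flow now 8.
No augmenting path remains; maximum flow = 8.
Cut capacity 8 equals the max flow, so it is a minimum cut.

Yes — it is a minimum cut (capacity 8).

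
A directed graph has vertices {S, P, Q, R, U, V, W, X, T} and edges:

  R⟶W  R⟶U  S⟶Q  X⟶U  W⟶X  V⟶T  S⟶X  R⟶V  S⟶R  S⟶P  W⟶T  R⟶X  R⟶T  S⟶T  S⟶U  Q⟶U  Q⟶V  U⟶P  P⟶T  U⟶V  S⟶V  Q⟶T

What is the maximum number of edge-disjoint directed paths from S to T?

5

Assign every edge capacity 1; by Menger, the answer equals the max flow.
Path S→T (+1); total 1.
Path S→P→T (+1); total 2.
Path S→Q→T (+1); total 3.
Path S→R→T (+1); total 4.
Path S→V→T (+1); total 5.
No residual S→T path; max flow = 5.
Certifying cut of size 5: {P→T, S→Q, S→R, S→T, V→T}.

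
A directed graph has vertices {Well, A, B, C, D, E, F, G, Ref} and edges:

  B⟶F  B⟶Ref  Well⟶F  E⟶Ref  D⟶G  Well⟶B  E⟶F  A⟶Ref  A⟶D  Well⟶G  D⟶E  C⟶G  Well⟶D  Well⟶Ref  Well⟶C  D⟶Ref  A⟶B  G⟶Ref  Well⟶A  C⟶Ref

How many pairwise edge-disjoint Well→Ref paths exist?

Assign every edge capacity 1; by Menger, the answer equals the max flow.
Path Well→Ref (+1); total 1.
Path Well→A→Ref (+1); total 2.
Path Well→B→Ref (+1); total 3.
Path Well→C→Ref (+1); total 4.
Path Well→D→Ref (+1); total 5.
Path Well→G→Ref (+1); total 6.
No residual Well→Ref path; max flow = 6.
Certifying cut of size 6: {Well→A, Well→B, Well→C, Well→D, Well→G, Well→Ref}.

6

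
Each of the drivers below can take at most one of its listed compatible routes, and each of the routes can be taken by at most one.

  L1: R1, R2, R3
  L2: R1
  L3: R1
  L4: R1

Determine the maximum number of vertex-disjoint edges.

Unit-capacity flow: source→left, listed edges, right→sink; max matching = max flow.
Augmenting path L1→R1 (+1); matched 1.
Augmenting path L2→R1→L1→R2 (+1); matched 2.
No augmenting path remains; maximum matching = 2.
König certificate: {L1, R1} is a vertex cover of size 2 (every listed pair touches it), so no matching can be larger.

2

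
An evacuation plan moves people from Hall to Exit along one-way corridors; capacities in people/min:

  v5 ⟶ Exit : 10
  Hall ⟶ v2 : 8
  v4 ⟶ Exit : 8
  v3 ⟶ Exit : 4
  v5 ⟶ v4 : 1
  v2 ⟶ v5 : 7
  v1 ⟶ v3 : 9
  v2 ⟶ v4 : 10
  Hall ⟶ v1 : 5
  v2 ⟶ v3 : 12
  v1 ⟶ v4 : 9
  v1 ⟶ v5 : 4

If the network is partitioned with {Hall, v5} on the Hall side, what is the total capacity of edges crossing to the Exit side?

24

Edges leaving {Hall, v5}: Hall→v1 (5), Hall→v2 (8), v5→v4 (1), v5→Exit (10).
Cut capacity = 5 + 8 + 1 + 10 = 24.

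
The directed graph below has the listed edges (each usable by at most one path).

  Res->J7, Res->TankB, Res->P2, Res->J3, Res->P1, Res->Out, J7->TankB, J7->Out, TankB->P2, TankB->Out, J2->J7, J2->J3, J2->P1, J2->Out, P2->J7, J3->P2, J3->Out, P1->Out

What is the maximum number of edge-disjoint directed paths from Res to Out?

5

Assign every edge capacity 1; by Menger, the answer equals the max flow.
Path Res→Out (+1); total 1.
Path Res→J7→Out (+1); total 2.
Path Res→TankB→Out (+1); total 3.
Path Res→J3→Out (+1); total 4.
Path Res→P1→Out (+1); total 5.
No residual Res→Out path; max flow = 5.
Certifying cut of size 5: {J7→Out, Res→J3, Res→Out, Res→P1, TankB→Out}.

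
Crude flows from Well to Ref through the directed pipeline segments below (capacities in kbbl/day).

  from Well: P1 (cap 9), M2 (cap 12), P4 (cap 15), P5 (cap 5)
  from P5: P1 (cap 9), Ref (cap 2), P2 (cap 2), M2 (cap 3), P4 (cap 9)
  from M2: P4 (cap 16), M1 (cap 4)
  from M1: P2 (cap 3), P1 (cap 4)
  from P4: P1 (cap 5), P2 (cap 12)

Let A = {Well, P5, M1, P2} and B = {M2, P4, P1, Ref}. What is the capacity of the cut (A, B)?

63

Edges leaving {Well, P5, M1, P2}: Well→M2 (12), Well→P4 (15), Well→P1 (9), P5→M2 (3), P5→P4 (9), P5→P1 (9), P5→Ref (2), M1→P1 (4).
Cut capacity = 12 + 15 + 9 + 3 + 9 + 9 + 2 + 4 = 63.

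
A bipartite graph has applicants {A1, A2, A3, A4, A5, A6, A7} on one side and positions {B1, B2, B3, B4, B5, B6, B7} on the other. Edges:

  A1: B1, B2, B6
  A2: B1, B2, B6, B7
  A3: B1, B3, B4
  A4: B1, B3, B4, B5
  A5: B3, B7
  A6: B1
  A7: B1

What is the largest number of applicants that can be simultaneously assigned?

Unit-capacity flow: source→left, listed edges, right→sink; max matching = max flow.
Augmenting path A1→B1 (+1); matched 1.
Augmenting path A2→B2 (+1); matched 2.
Augmenting path A3→B3 (+1); matched 3.
Augmenting path A4→B4 (+1); matched 4.
Augmenting path A5→B7 (+1); matched 5.
Augmenting path A6→B1→A1→B6 (+1); matched 6.
No augmenting path remains; maximum matching = 6.
König certificate: {A1, A2, A3, A4, A5, B1} is a vertex cover of size 6 (every listed pair touches it), so no matching can be larger.

6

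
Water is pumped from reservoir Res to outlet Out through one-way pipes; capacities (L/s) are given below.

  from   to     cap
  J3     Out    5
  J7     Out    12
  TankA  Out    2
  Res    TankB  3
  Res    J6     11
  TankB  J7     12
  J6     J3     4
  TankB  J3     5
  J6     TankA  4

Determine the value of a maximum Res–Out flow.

Augment Res→J6→J3→Out: bottleneck 4, flow now 4.
Augment Res→J6→TankA→Out: bottleneck 2, flow now 6.
Augment Res→TankB→J3→Out: bottleneck 1, flow now 7.
Augment Res→TankB→J7→Out: bottleneck 2, flow now 9.
No augmenting path remains; maximum flow = 9.
In the residual graph, reachable from Res: {Res, J6, TankA}.
Min-cut edges: Res→TankB (3), J6→J3 (4), TankA→Out (2); capacity 3 + 4 + 2 = 9.
This cut is saturated, so no flow can exceed 9.

9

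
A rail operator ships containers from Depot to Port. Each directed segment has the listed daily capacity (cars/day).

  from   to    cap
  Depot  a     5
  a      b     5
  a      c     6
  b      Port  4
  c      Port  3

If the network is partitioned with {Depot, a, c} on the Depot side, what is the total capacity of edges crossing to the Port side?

Edges leaving {Depot, a, c}: a→b (5), c→Port (3).
Cut capacity = 5 + 3 = 8.

8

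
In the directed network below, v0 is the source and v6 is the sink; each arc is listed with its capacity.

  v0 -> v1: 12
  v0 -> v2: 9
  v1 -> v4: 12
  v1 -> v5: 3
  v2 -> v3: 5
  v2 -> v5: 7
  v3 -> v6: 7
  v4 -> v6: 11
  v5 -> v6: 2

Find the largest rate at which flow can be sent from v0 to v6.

18

Augment v0→v1→v4→v6: bottleneck 11, flow now 11.
Augment v0→v1→v5→v6: bottleneck 1, flow now 12.
Augment v0→v2→v3→v6: bottleneck 5, flow now 17.
Augment v0→v2→v5→v6: bottleneck 1, flow now 18.
No augmenting path remains; maximum flow = 18.
In the residual graph, reachable from v0: {v0, v1, v2, v4, v5}.
Min-cut edges: v2→v3 (5), v4→v6 (11), v5→v6 (2); capacity 5 + 11 + 2 = 18.
This cut is saturated, so no flow can exceed 18.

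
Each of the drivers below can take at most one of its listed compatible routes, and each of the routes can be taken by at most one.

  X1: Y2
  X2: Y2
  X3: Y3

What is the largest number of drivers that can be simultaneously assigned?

Unit-capacity flow: source→left, listed edges, right→sink; max matching = max flow.
Augmenting path X1→Y2 (+1); matched 1.
Augmenting path X3→Y3 (+1); matched 2.
No augmenting path remains; maximum matching = 2.
König certificate: {X3, Y2} is a vertex cover of size 2 (every listed pair touches it), so no matching can be larger.

2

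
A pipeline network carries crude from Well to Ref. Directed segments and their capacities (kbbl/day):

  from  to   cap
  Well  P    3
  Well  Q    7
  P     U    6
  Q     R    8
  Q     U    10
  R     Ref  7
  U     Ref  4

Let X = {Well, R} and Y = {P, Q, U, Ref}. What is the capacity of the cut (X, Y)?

17

Edges leaving {Well, R}: Well→P (3), Well→Q (7), R→Ref (7).
Cut capacity = 3 + 7 + 7 = 17.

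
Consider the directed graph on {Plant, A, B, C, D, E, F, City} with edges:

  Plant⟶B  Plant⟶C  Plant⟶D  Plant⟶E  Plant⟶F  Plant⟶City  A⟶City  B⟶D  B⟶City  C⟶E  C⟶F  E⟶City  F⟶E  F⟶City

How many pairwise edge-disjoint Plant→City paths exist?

4

Assign every edge capacity 1; by Menger, the answer equals the max flow.
Path Plant→City (+1); total 1.
Path Plant→B→City (+1); total 2.
Path Plant→E→City (+1); total 3.
Path Plant→F→City (+1); total 4.
No residual Plant→City path; max flow = 4.
Certifying cut of size 4: {E→City, F→City, Plant→B, Plant→City}.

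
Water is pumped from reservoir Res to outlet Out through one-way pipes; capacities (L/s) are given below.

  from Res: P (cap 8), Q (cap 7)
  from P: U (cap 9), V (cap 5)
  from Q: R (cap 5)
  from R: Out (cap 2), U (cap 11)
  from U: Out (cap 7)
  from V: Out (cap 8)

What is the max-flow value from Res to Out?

13

Augment Res→P→U→Out: bottleneck 7, flow now 7.
Augment Res→P→V→Out: bottleneck 1, flow now 8.
Augment Res→Q→R→Out: bottleneck 2, flow now 10.
Augment Res→Q→R→U→P→V→Out: bottleneck 3, flow now 13. (uses reverse residual edge)
No augmenting path remains; maximum flow = 13.
In the residual graph, reachable from Res: {Res, Q}.
Min-cut edges: Res→P (8), Q→R (5); capacity 8 + 5 = 13.
This cut is saturated, so no flow can exceed 13.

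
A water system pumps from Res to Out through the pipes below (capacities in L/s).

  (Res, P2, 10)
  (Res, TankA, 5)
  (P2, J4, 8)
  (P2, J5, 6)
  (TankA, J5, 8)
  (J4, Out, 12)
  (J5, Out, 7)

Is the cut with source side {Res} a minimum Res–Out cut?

Yes — it is a minimum cut (capacity 15).

Given cut capacity: 10 + 5 = 15.
Augment Res→P2→J4→Out: bottleneck 8, flow now 8.
Augment Res→P2→J5→Out: bottleneck 2, flow now 10.
Augment Res→TankA→J5→Out: bottleneck 5, flow now 15.
No augmenting path remains; maximum flow = 15.
Cut capacity 15 equals the max flow, so it is a minimum cut.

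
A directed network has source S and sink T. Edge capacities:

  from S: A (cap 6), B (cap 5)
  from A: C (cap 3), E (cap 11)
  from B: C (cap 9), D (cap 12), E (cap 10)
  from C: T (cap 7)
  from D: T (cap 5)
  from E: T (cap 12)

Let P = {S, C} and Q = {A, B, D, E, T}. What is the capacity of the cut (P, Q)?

18

Edges leaving {S, C}: S→A (6), S→B (5), C→T (7).
Cut capacity = 6 + 5 + 7 = 18.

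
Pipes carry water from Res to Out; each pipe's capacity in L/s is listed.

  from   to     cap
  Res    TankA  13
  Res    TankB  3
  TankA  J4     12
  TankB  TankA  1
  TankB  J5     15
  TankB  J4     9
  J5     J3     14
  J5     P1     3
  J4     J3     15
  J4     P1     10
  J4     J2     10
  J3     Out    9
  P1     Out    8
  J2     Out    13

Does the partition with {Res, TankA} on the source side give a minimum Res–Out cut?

Yes — it is a minimum cut (capacity 15).

Given cut capacity: 3 + 12 = 15.
Augment Res→TankA→J4→J3→Out: bottleneck 9, flow now 9.
Augment Res→TankA→J4→P1→Out: bottleneck 3, flow now 12.
Augment Res→TankB→J5→P1→Out: bottleneck 3, flow now 15.
No augmenting path remains; maximum flow = 15.
Cut capacity 15 equals the max flow, so it is a minimum cut.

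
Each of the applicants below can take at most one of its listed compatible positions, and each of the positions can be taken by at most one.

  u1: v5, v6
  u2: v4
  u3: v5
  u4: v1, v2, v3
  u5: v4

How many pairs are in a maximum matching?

Unit-capacity flow: source→left, listed edges, right→sink; max matching = max flow.
Augmenting path u1→v5 (+1); matched 1.
Augmenting path u2→v4 (+1); matched 2.
Augmenting path u4→v1 (+1); matched 3.
Augmenting path u3→v5→u1→v6 (+1); matched 4.
No augmenting path remains; maximum matching = 4.
König certificate: {u1, u3, u4, v4} is a vertex cover of size 4 (every listed pair touches it), so no matching can be larger.

4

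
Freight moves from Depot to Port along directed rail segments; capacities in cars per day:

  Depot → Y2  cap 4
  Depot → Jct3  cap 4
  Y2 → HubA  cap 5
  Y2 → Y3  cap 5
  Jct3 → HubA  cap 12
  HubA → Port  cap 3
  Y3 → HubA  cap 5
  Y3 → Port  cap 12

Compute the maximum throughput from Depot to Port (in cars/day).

Augment Depot→Y2→HubA→Port: bottleneck 3, flow now 3.
Augment Depot→Y2→Y3→Port: bottleneck 1, flow now 4.
Augment Depot→Jct3→HubA→Y2→Y3→Port: bottleneck 3, flow now 7. (uses reverse residual edge)
No augmenting path remains; maximum flow = 7.
In the residual graph, reachable from Depot: {Depot, Jct3, HubA}.
Min-cut edges: Depot→Y2 (4), HubA→Port (3); capacity 4 + 3 = 7.
This cut is saturated, so no flow can exceed 7.

7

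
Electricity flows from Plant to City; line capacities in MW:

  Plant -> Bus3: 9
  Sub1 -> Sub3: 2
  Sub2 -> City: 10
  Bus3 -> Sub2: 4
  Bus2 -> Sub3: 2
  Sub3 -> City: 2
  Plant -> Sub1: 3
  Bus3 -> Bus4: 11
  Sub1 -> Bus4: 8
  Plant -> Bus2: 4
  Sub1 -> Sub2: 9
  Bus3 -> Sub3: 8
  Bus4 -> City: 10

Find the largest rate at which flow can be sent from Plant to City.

14

Augment Plant→Bus3→Sub2→City: bottleneck 4, flow now 4.
Augment Plant→Bus3→Bus4→City: bottleneck 5, flow now 9.
Augment Plant→Sub1→Sub2→City: bottleneck 3, flow now 12.
Augment Plant→Bus2→Sub3→City: bottleneck 2, flow now 14.
No augmenting path remains; maximum flow = 14.
In the residual graph, reachable from Plant: {Plant, Bus2}.
Min-cut edges: Plant→Bus3 (9), Plant→Sub1 (3), Bus2→Sub3 (2); capacity 9 + 3 + 2 = 14.
This cut is saturated, so no flow can exceed 14.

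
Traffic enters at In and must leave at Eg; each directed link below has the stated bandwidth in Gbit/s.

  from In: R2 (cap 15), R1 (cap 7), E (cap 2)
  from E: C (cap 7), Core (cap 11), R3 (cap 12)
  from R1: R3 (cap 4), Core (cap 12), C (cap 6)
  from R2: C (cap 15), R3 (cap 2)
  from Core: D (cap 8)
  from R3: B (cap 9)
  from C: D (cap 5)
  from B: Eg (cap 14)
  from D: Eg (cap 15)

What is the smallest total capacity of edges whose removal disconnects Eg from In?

16

Augment In→E→Core→D→Eg: bottleneck 2, flow now 2.
Augment In→R1→Core→D→Eg: bottleneck 6, flow now 8.
Augment In→R1→R3→B→Eg: bottleneck 1, flow now 9.
Augment In→R2→R3→B→Eg: bottleneck 2, flow now 11.
Augment In→R2→C→D→Eg: bottleneck 5, flow now 16.
No augmenting path remains; maximum flow = 16.
By max-flow min-cut, the minimum cut capacity equals the max flow.
In the residual graph, reachable from In: {In, R2, C}.
Min-cut edges: In→E (2), In→R1 (7), R2→R3 (2), C→D (5); capacity 2 + 7 + 2 + 5 = 16.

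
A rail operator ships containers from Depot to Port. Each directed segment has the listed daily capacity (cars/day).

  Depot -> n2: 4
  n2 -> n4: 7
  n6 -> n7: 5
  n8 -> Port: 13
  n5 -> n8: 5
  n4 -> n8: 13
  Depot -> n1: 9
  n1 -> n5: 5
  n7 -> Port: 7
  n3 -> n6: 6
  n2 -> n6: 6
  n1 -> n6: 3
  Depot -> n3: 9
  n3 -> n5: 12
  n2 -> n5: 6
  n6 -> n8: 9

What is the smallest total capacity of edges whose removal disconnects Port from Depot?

Augment Depot→n1→n5→n8→Port: bottleneck 5, flow now 5.
Augment Depot→n1→n6→n7→Port: bottleneck 3, flow now 8.
Augment Depot→n2→n4→n8→Port: bottleneck 4, flow now 12.
Augment Depot→n3→n6→n7→Port: bottleneck 2, flow now 14.
Augment Depot→n3→n6→n8→Port: bottleneck 4, flow now 18.
No augmenting path remains; maximum flow = 18.
By max-flow min-cut, the minimum cut capacity equals the max flow.
In the residual graph, reachable from Depot: {Depot, n1, n3, n5}.
Min-cut edges: Depot→n2 (4), n1→n6 (3), n3→n6 (6), n5→n8 (5); capacity 4 + 3 + 6 + 5 = 18.

18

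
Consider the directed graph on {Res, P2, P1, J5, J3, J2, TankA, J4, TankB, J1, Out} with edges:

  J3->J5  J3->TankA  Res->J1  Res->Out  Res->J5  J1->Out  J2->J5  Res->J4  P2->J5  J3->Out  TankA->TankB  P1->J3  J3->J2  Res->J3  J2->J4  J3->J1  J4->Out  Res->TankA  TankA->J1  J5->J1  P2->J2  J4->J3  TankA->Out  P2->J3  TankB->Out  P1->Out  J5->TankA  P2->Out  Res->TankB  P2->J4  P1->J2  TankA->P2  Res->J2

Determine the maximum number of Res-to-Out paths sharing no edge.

7

Assign every edge capacity 1; by Menger, the answer equals the max flow.
Path Res→Out (+1); total 1.
Path Res→J3→Out (+1); total 2.
Path Res→TankA→Out (+1); total 3.
Path Res→J4→Out (+1); total 4.
Path Res→TankB→Out (+1); total 5.
Path Res→J1→Out (+1); total 6.
Path Res→J5→TankA→P2→Out (+1); total 7.
No residual Res→Out path; max flow = 7.
Certifying cut of size 7: {J1→Out, J3→Out, J4→Out, Res→Out, TankA→Out, TankA→P2, TankB→Out}.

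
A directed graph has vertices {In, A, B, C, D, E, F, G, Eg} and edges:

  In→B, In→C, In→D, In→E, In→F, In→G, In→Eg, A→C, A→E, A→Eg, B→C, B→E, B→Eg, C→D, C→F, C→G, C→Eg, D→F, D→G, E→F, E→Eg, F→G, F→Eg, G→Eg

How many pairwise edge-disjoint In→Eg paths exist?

6

Assign every edge capacity 1; by Menger, the answer equals the max flow.
Path In→Eg (+1); total 1.
Path In→B→Eg (+1); total 2.
Path In→C→Eg (+1); total 3.
Path In→E→Eg (+1); total 4.
Path In→F→Eg (+1); total 5.
Path In→G→Eg (+1); total 6.
No residual In→Eg path; max flow = 6.
Certifying cut of size 6: {F→Eg, G→Eg, In→B, In→C, In→E, In→Eg}.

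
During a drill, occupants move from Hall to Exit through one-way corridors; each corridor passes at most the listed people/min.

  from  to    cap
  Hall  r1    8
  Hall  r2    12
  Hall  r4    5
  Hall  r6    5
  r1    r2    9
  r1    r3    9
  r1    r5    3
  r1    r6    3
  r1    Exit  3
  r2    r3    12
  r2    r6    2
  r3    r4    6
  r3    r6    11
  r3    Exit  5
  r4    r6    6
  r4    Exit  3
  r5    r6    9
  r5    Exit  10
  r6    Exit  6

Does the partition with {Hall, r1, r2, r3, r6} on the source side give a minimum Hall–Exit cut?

Given cut capacity: 5 + 3 + 3 + 6 + 5 + 6 = 28.
Augment Hall→r1→Exit: bottleneck 3, flow now 3.
Augment Hall→r4→Exit: bottleneck 3, flow now 6.
Augment Hall→r6→Exit: bottleneck 5, flow now 11.
Augment Hall→r1→r3→Exit: bottleneck 5, flow now 16.
Augment Hall→r2→r6→Exit: bottleneck 1, flow now 17.
Augment Hall→r2→r3→r1→r5→Exit: bottleneck 3, flow now 20. (uses reverse residual edge)
No augmenting path remains; maximum flow = 20.
In the residual graph, reachable from Hall: {Hall, r1, r2, r3, r4, r6}.
Min-cut edges: r1→r5 (3), r1→Exit (3), r3→Exit (5), r4→Exit (3), r6→Exit (6); capacity 3 + 3 + 5 + 3 + 6 = 20.
Cut capacity 28 exceeds the max flow 20, so it is not minimum.

No — its capacity is 28, but the minimum cut has capacity 20.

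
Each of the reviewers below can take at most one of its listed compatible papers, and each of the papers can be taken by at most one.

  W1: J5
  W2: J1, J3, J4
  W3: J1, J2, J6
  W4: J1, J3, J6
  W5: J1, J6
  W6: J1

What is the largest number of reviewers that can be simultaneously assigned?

Unit-capacity flow: source→left, listed edges, right→sink; max matching = max flow.
Augmenting path W1→J5 (+1); matched 1.
Augmenting path W2→J1 (+1); matched 2.
Augmenting path W3→J2 (+1); matched 3.
Augmenting path W4→J3 (+1); matched 4.
Augmenting path W5→J6 (+1); matched 5.
Augmenting path W6→J1→W2→J4 (+1); matched 6.
No augmenting path remains; maximum matching = 6.
König certificate: {W1, W2, W3, W4, W5, W6} is a vertex cover of size 6 (every listed pair touches it), so no matching can be larger.

6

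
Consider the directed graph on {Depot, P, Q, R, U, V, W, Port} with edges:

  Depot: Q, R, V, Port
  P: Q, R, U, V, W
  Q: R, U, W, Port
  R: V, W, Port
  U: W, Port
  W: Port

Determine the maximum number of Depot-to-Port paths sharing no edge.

Assign every edge capacity 1; by Menger, the answer equals the max flow.
Path Depot→Port (+1); total 1.
Path Depot→Q→Port (+1); total 2.
Path Depot→R→Port (+1); total 3.
No residual Depot→Port path; max flow = 3.
Certifying cut of size 3: {Depot→Port, Depot→Q, Depot→R}.

3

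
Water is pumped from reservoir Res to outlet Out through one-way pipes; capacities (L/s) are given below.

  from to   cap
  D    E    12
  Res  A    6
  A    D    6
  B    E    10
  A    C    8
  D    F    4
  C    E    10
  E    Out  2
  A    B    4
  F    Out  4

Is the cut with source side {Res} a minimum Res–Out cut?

Given cut capacity: 6 = 6.
Augment Res→A→B→E→Out: bottleneck 2, flow now 2.
Augment Res→A→D→F→Out: bottleneck 4, flow now 6.
No augmenting path remains; maximum flow = 6.
Cut capacity 6 equals the max flow, so it is a minimum cut.

Yes — it is a minimum cut (capacity 6).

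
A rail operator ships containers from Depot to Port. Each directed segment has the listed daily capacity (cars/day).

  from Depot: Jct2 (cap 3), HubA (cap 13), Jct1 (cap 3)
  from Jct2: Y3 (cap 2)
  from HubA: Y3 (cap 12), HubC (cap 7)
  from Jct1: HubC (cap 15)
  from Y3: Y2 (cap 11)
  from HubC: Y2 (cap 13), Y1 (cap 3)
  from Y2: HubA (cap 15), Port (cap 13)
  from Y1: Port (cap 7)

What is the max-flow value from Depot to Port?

16

Augment Depot→Jct2→Y3→Y2→Port: bottleneck 2, flow now 2.
Augment Depot→HubA→Y3→Y2→Port: bottleneck 9, flow now 11.
Augment Depot→HubA→HubC→Y2→Port: bottleneck 2, flow now 13.
Augment Depot→HubA→HubC→Y1→Port: bottleneck 2, flow now 15.
Augment Depot→Jct1→HubC→Y1→Port: bottleneck 1, flow now 16.
No augmenting path remains; maximum flow = 16.
In the residual graph, reachable from Depot: {Depot, Jct2, HubA, Jct1, Y3, HubC, Y2}.
Min-cut edges: HubC→Y1 (3), Y2→Port (13); capacity 3 + 13 = 16.
This cut is saturated, so no flow can exceed 16.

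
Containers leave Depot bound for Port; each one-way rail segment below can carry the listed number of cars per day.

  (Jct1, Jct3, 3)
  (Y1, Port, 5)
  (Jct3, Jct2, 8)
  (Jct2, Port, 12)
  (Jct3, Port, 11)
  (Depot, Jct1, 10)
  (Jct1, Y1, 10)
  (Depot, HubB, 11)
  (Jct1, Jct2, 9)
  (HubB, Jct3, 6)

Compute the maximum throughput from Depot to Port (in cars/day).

16

Augment Depot→HubB→Jct3→Port: bottleneck 6, flow now 6.
Augment Depot→Jct1→Y1→Port: bottleneck 5, flow now 11.
Augment Depot→Jct1→Jct2→Port: bottleneck 5, flow now 16.
No augmenting path remains; maximum flow = 16.
In the residual graph, reachable from Depot: {Depot, HubB}.
Min-cut edges: Depot→Jct1 (10), HubB→Jct3 (6); capacity 10 + 6 = 16.
This cut is saturated, so no flow can exceed 16.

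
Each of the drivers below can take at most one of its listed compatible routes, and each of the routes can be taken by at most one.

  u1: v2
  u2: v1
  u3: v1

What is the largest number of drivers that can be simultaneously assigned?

Unit-capacity flow: source→left, listed edges, right→sink; max matching = max flow.
Augmenting path u1→v2 (+1); matched 1.
Augmenting path u2→v1 (+1); matched 2.
No augmenting path remains; maximum matching = 2.
König certificate: {u1, v1} is a vertex cover of size 2 (every listed pair touches it), so no matching can be larger.

2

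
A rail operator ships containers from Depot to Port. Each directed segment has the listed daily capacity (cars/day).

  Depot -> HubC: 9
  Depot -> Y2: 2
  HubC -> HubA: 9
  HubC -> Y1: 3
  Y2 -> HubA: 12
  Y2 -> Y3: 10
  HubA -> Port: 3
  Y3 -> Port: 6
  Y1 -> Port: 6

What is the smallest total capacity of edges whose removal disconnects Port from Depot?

Augment Depot→HubC→HubA→Port: bottleneck 3, flow now 3.
Augment Depot→HubC→Y1→Port: bottleneck 3, flow now 6.
Augment Depot→Y2→Y3→Port: bottleneck 2, flow now 8.
No augmenting path remains; maximum flow = 8.
By max-flow min-cut, the minimum cut capacity equals the max flow.
In the residual graph, reachable from Depot: {Depot, HubC, HubA}.
Min-cut edges: Depot→Y2 (2), HubC→Y1 (3), HubA→Port (3); capacity 2 + 3 + 3 = 8.

8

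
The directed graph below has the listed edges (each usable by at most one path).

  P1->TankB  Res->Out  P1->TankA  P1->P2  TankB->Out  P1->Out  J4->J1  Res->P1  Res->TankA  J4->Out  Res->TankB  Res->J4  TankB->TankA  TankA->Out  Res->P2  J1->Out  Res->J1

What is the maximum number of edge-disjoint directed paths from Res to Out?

6

Assign every edge capacity 1; by Menger, the answer equals the max flow.
Path Res→Out (+1); total 1.
Path Res→P1→Out (+1); total 2.
Path Res→J1→Out (+1); total 3.
Path Res→TankB→Out (+1); total 4.
Path Res→J4→Out (+1); total 5.
Path Res→TankA→Out (+1); total 6.
No residual Res→Out path; max flow = 6.
Certifying cut of size 6: {Res→J1, Res→J4, Res→Out, Res→P1, Res→TankA, Res→TankB}.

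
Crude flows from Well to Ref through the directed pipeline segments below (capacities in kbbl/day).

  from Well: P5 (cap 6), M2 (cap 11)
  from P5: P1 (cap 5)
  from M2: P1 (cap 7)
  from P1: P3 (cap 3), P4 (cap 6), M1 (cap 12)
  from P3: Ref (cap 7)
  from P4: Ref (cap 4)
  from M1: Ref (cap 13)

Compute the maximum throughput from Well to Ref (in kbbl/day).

12

Augment Well→P5→P1→P3→Ref: bottleneck 3, flow now 3.
Augment Well→P5→P1→P4→Ref: bottleneck 2, flow now 5.
Augment Well→M2→P1→P4→Ref: bottleneck 2, flow now 7.
Augment Well→M2→P1→M1→Ref: bottleneck 5, flow now 12.
No augmenting path remains; maximum flow = 12.
In the residual graph, reachable from Well: {Well, P5, M2}.
Min-cut edges: P5→P1 (5), M2→P1 (7); capacity 5 + 7 = 12.
This cut is saturated, so no flow can exceed 12.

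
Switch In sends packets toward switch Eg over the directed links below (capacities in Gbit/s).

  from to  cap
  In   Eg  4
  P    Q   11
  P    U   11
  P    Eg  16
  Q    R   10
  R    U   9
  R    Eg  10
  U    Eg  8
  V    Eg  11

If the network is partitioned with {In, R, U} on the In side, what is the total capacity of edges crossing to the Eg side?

22

Edges leaving {In, R, U}: In→Eg (4), R→Eg (10), U→Eg (8).
Cut capacity = 4 + 10 + 8 = 22.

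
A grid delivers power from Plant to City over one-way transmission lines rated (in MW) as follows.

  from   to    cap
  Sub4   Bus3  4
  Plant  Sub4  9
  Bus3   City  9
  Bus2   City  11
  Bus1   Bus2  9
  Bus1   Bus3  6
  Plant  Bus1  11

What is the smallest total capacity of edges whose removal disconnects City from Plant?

15

Augment Plant→Bus1→Bus3→City: bottleneck 6, flow now 6.
Augment Plant→Bus1→Bus2→City: bottleneck 5, flow now 11.
Augment Plant→Sub4→Bus3→City: bottleneck 3, flow now 14.
Augment Plant→Sub4→Bus3→Bus1→Bus2→City: bottleneck 1, flow now 15. (uses reverse residual edge)
No augmenting path remains; maximum flow = 15.
By max-flow min-cut, the minimum cut capacity equals the max flow.
In the residual graph, reachable from Plant: {Plant, Sub4}.
Min-cut edges: Plant→Bus1 (11), Sub4→Bus3 (4); capacity 11 + 4 = 15.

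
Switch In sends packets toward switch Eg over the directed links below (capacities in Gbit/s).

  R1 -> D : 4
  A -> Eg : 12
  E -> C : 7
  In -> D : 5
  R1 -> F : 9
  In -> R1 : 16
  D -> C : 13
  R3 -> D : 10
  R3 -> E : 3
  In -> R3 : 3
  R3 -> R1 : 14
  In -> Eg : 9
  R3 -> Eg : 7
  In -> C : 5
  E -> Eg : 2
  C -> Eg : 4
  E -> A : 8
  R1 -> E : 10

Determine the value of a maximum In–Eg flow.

26

Augment In→Eg: bottleneck 9, flow now 9.
Augment In→R3→Eg: bottleneck 3, flow now 12.
Augment In→C→Eg: bottleneck 4, flow now 16.
Augment In→R1→E→Eg: bottleneck 2, flow now 18.
Augment In→R1→E→A→Eg: bottleneck 8, flow now 26.
No augmenting path remains; maximum flow = 26.
In the residual graph, reachable from In: {In, R1, D, C, F}.
Min-cut edges: In→R3 (3), In→Eg (9), R1→E (10), C→Eg (4); capacity 3 + 9 + 10 + 4 = 26.
This cut is saturated, so no flow can exceed 26.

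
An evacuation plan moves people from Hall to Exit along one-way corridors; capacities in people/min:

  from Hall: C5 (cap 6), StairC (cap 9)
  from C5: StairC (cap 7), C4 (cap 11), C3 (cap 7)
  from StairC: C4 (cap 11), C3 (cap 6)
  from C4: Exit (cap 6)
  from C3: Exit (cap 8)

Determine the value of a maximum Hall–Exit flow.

Augment Hall→C5→C4→Exit: bottleneck 6, flow now 6.
Augment Hall→StairC→C3→Exit: bottleneck 6, flow now 12.
Augment Hall→StairC→C4→C5→C3→Exit: bottleneck 2, flow now 14. (uses reverse residual edge)
No augmenting path remains; maximum flow = 14.
In the residual graph, reachable from Hall: {Hall, C5, StairC, C4, C3}.
Min-cut edges: C4→Exit (6), C3→Exit (8); capacity 6 + 8 = 14.
This cut is saturated, so no flow can exceed 14.

14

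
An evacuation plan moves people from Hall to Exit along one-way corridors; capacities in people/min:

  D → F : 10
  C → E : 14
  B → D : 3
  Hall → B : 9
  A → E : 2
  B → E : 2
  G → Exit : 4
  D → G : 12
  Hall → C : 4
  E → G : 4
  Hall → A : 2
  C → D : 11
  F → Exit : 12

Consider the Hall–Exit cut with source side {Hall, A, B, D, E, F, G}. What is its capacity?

20

Edges leaving {Hall, A, B, D, E, F, G}: Hall→C (4), F→Exit (12), G→Exit (4).
Cut capacity = 4 + 12 + 4 = 20.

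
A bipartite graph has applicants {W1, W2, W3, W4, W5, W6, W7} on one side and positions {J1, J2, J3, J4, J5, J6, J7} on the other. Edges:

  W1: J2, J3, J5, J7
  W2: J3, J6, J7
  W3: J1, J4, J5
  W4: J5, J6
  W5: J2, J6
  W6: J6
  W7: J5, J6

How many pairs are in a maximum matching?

6

Unit-capacity flow: source→left, listed edges, right→sink; max matching = max flow.
Augmenting path W1→J2 (+1); matched 1.
Augmenting path W2→J3 (+1); matched 2.
Augmenting path W3→J1 (+1); matched 3.
Augmenting path W4→J5 (+1); matched 4.
Augmenting path W5→J6 (+1); matched 5.
Augmenting path W6→J6→W5→J2→W1→J7 (+1); matched 6.
No augmenting path remains; maximum matching = 6.
König certificate: {W1, W2, W3, W5, J5, J6} is a vertex cover of size 6 (every listed pair touches it), so no matching can be larger.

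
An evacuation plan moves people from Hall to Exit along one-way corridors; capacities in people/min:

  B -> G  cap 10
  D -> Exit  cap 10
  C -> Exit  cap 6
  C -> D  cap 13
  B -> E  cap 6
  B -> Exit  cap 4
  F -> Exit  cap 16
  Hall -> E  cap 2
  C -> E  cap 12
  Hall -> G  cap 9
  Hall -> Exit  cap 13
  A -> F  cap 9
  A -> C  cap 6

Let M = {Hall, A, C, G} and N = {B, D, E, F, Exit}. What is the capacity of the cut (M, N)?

55

Edges leaving {Hall, A, C, G}: Hall→E (2), Hall→Exit (13), A→F (9), C→D (13), C→E (12), C→Exit (6).
Cut capacity = 2 + 13 + 9 + 13 + 12 + 6 = 55.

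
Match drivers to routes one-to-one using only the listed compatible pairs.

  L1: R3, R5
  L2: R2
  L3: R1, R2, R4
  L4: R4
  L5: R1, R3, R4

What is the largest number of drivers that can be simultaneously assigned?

Unit-capacity flow: source→left, listed edges, right→sink; max matching = max flow.
Augmenting path L1→R3 (+1); matched 1.
Augmenting path L2→R2 (+1); matched 2.
Augmenting path L3→R1 (+1); matched 3.
Augmenting path L4→R4 (+1); matched 4.
Augmenting path L5→R3→L1→R5 (+1); matched 5.
No augmenting path remains; maximum matching = 5.
König certificate: {L1, L2, L3, L4, L5} is a vertex cover of size 5 (every listed pair touches it), so no matching can be larger.

5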